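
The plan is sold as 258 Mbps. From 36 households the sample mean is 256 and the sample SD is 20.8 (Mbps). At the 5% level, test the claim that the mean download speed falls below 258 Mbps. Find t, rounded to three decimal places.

H0: μ = 258; H1: μ < 258 (one-sample t-test, left-tailed).
t = (x̄ − μ₀)/(s/√n) = (256 − 258)/(20.8/√36) = -0.577
df = n − 1 = 35
p-value = P(T ≤ -0.577) ≈ 0.2838
Since p ≈ 0.2838 > α = 0.05, fail to reject H0; the evidence is not statistically significant.

-0.577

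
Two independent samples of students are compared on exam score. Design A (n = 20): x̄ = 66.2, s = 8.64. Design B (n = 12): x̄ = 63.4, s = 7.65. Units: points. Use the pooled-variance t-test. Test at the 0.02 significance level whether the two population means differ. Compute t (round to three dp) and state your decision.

Let group 1 = design A, group 2 = design B. H0: μ_1 = μ_2; H1: μ_1 ≠ μ_2 (two-sample pooled-variance t-test, two-sided).
s_p² = [(20−1)·8.64² + (12−1)·7.65²]/(20+12−2) = 68.7363
t = (66.2 − 63.4)/√[68.7363·(1/20 + 1/12)] = 0.925
df = n₁ + n₂ − 2 = 30
Two-sided p-value ≈ 0.362
Since p ≈ 0.362 > α = 0.02, fail to reject H0; the evidence is not statistically significant.

t = 0.925; fail to reject H0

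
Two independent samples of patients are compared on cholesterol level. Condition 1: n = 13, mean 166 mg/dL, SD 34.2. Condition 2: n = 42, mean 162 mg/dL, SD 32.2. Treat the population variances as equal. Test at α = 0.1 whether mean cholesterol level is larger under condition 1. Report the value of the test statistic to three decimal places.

Let group 1 = condition 1, group 2 = condition 2. H0: μ_1 = μ_2; H1: μ_1 > μ_2 (two-sample pooled-variance t-test, right-tailed).
s_p² = [(13−1)·34.2² + (42−1)·32.2²]/(13+42−2) = 1066.91
t = (166 − 162)/√[1066.91·(1/13 + 1/42)] = 0.386
df = n₁ + n₂ − 2 = 53
p-value = P(T ≥ 0.386) ≈ 0.351
Since p ≈ 0.351 > α = 0.1, fail to reject H0; the evidence is not statistically significant.

0.386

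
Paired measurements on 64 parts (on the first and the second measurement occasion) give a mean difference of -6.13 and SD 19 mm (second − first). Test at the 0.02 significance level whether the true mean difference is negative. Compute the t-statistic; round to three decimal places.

H0: μ_d = 0; H1: μ_d < 0 (paired t-test on the differences, left-tailed).
t = d̄/(s_d/√n) = -6.13/(19/√64) = -2.581
df = n − 1 = 63
p-value = P(T ≤ -2.581) ≈ 0.0061
Since p ≈ 0.0061 < α = 0.02, reject H0; the data support H1.

-2.581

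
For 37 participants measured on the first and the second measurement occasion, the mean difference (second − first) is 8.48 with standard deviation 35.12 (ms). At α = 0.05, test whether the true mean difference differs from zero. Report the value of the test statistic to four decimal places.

H0: μ_d = 0; H1: μ_d ≠ 0 (paired t-test on the differences, two-sided).
t = d̄/(s_d/√n) = 8.48/(35.12/√37) = 1.4687
df = n − 1 = 36
Two-sided p-value ≈ 0.151
Since p ≈ 0.151 > α = 0.05, fail to reject H0; the evidence is not statistically significant.

1.4687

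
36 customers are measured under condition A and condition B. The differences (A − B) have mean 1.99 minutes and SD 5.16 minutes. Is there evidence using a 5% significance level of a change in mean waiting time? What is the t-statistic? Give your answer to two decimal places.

H0: μ_d = 0; H1: μ_d ≠ 0 (paired t-test on the differences, two-sided).
t = d̄/(s_d/√n) = 1.99/(5.16/√36) = 2.31
df = n − 1 = 35
Two-sided p-value ≈ 0.0267
Since p ≈ 0.0267 < α = 0.05, reject H0; the data support H1.

2.31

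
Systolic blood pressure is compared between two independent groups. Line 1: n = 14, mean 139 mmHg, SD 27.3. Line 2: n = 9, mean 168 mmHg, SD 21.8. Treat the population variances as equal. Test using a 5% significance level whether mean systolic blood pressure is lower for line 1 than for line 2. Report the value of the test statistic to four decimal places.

Let group 1 = line 1, group 2 = line 2. H0: μ_1 = μ_2; H1: μ_1 < μ_2 (two-sample pooled-variance t-test, left-tailed).
s_p² = [(14−1)·27.3² + (9−1)·21.8²]/(14+9−2) = 642.414
t = (139 − 168)/√[642.414·(1/14 + 1/9)] = -2.6780
df = n₁ + n₂ − 2 = 21
p-value = P(T ≤ -2.6780) ≈ 0.007
Since p ≈ 0.007 < α = 0.05, reject H0; the evidence is statistically significant.

-2.6780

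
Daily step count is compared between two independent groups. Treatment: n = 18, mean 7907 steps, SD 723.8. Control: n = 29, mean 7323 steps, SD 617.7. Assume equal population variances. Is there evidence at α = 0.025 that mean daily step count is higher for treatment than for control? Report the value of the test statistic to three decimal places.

2.950

Let group 1 = treatment, group 2 = control. H0: μ_1 = μ_2; H1: μ_1 > μ_2 (two-sample pooled-variance t-test, right-tailed).
s_p² = [(18−1)·723.8² + (29−1)·617.7²]/(18+29−2) = 435324
t = (7907 − 7323)/√[435324·(1/18 + 1/29)] = 2.950
df = n₁ + n₂ − 2 = 45
p-value = P(T ≥ 2.950) ≈ 0.003
Since p ≈ 0.003 < α = 0.025, reject H0; the data support H1.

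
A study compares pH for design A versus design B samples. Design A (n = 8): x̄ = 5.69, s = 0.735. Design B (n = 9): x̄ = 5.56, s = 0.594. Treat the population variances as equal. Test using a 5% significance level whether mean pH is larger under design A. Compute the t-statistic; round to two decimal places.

0.40

Let group 1 = design A, group 2 = design B. H0: μ_1 = μ_2; H1: μ_1 > μ_2 (two-sample pooled-variance t-test, right-tailed).
s_p² = [(8−1)·0.735² + (9−1)·0.594²]/(8+9−2) = 0.440284
t = (5.69 − 5.56)/√[0.440284·(1/8 + 1/9)] = 0.40
df = n₁ + n₂ − 2 = 15
p-value = P(T ≥ 0.40) ≈ 0.3462
Since p ≈ 0.3462 > α = 0.05, fail to reject H0; the evidence is not statistically significant.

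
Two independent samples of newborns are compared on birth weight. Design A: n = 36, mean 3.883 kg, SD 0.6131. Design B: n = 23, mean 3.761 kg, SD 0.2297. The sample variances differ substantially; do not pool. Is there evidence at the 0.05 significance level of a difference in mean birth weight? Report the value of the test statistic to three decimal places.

Let group 1 = design A, group 2 = design B. H0: μ_1 = μ_2; H1: μ_1 ≠ μ_2 (Welch's two-sample t-test, two-sided).
t = (x̄_1 − x̄_2)/√(s_1²/n_1 + s_2²/n_2) = (3.883 − 3.761)/√(0.6131²/36 + 0.2297²/23) = 1.081
Welch–Satterthwaite df ≈ 48.36
Two-sided p-value ≈ 0.285
Since p ≈ 0.285 > α = 0.05, fail to reject H0; the data do not provide sufficient evidence against H0.

1.081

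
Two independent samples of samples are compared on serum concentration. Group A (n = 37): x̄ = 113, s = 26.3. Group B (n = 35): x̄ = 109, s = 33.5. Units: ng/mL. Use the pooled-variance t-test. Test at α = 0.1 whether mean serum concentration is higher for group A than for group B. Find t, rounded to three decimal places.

0.565

Let group 1 = group A, group 2 = group B. H0: μ_1 = μ_2; H1: μ_1 > μ_2 (two-sample pooled-variance t-test, right-tailed).
s_p² = [(37−1)·26.3² + (35−1)·33.5²]/(37+35−2) = 900.819
t = (113 − 109)/√[900.819·(1/37 + 1/35)] = 0.565
df = n₁ + n₂ − 2 = 70
p-value = P(T ≥ 0.565) ≈ 0.287
Since p ≈ 0.287 > α = 0.1, fail to reject H0; the evidence is not statistically significant.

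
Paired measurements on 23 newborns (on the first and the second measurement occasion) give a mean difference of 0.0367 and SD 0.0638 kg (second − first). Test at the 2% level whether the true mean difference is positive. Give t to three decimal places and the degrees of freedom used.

H0: μ_d = 0; H1: μ_d > 0 (paired t-test on the differences, right-tailed).
t = d̄/(s_d/√n) = 0.0367/(0.0638/√23) = 2.759
df = n − 1 = 22
p-value = P(T ≥ 2.759) ≈ 0.006
Since p ≈ 0.006 < α = 0.02, reject H0; the data support H1.

t = 2.759, df = 22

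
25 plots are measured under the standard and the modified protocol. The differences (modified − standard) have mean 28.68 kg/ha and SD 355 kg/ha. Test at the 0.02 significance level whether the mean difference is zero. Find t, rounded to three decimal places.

0.404

H0: μ_d = 0; H1: μ_d ≠ 0 (paired t-test on the differences, two-sided).
t = d̄/(s_d/√n) = 28.68/(355/√25) = 0.404
df = n − 1 = 24
Two-sided p-value ≈ 0.690
Since p ≈ 0.690 > α = 0.02, fail to reject H0; the data do not provide sufficient evidence against H0.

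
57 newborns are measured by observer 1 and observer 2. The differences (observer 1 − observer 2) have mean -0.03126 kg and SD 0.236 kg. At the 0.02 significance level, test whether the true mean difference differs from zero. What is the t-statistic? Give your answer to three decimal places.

-1.000

H0: μ_d = 0; H1: μ_d ≠ 0 (paired t-test on the differences, two-sided).
t = d̄/(s_d/√n) = -0.03126/(0.236/√57) = -1.000
df = n − 1 = 56
Two-sided p-value ≈ 0.322
Since p ≈ 0.322 > α = 0.02, fail to reject H0; the data do not provide sufficient evidence against H0.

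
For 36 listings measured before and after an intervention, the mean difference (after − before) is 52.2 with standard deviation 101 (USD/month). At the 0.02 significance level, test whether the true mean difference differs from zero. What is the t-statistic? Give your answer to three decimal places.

H0: μ_d = 0; H1: μ_d ≠ 0 (paired t-test on the differences, two-sided).
t = d̄/(s_d/√n) = 52.2/(101/√36) = 3.101
df = n − 1 = 35
Two-sided p-value ≈ 0.0038
Since p ≈ 0.0038 < α = 0.02, reject H0; the data support H1.

3.101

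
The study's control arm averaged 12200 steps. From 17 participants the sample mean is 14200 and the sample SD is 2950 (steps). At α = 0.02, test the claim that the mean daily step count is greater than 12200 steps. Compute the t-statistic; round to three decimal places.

2.795

H0: μ = 12200; H1: μ > 12200 (one-sample t-test, right-tailed).
t = (x̄ − μ₀)/(s/√n) = (14200 − 12200)/(2950/√17) = 2.795
df = n − 1 = 16
p-value = P(T ≥ 2.795) ≈ 0.006
Since p ≈ 0.006 < α = 0.02, reject H0; the evidence is statistically significant.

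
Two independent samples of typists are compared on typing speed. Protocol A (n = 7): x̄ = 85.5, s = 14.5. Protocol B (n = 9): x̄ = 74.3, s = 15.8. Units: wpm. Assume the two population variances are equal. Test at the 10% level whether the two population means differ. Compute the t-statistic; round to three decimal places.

1.457

Let group 1 = protocol A, group 2 = protocol B. H0: μ_1 = μ_2; H1: μ_1 ≠ μ_2 (two-sample pooled-variance t-test, two-sided).
s_p² = [(7−1)·14.5² + (9−1)·15.8²]/(7+9−2) = 232.759
t = (85.5 − 74.3)/√[232.759·(1/7 + 1/9)] = 1.457
df = n₁ + n₂ − 2 = 14
Two-sided p-value ≈ 0.1673
Since p ≈ 0.1673 > α = 0.1, fail to reject H0; the evidence is not statistically significant.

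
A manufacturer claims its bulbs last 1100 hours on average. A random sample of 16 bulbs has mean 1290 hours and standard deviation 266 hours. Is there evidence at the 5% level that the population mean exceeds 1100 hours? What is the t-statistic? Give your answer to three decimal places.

H0: μ = 1100; H1: μ > 1100 (one-sample t-test, right-tailed).
t = (x̄ − μ₀)/(s/√n) = (1290 − 1100)/(266/√16) = 2.857
df = n − 1 = 15
p-value = P(T ≥ 2.857) ≈ 0.0060
Since p ≈ 0.0060 < α = 0.05, reject H0; the data support H1.

2.857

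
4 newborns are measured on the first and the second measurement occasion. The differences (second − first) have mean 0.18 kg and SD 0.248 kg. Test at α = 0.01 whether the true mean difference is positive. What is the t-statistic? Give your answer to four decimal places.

1.4516

H0: μ_d = 0; H1: μ_d > 0 (paired t-test on the differences, right-tailed).
t = d̄/(s_d/√n) = 0.18/(0.248/√4) = 1.4516
df = n − 1 = 3
p-value = P(T ≥ 1.4516) ≈ 0.121
Since p ≈ 0.121 > α = 0.01, fail to reject H0; the evidence is not statistically significant.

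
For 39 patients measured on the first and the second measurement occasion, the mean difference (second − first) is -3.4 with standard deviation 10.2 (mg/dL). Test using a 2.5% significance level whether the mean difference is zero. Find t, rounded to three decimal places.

-2.082

H0: μ_d = 0; H1: μ_d ≠ 0 (paired t-test on the differences, two-sided).
t = d̄/(s_d/√n) = -3.4/(10.2/√39) = -2.082
df = n − 1 = 38
Two-sided p-value ≈ 0.0442
Since p ≈ 0.0442 > α = 0.025, fail to reject H0; the data do not provide sufficient evidence against H0.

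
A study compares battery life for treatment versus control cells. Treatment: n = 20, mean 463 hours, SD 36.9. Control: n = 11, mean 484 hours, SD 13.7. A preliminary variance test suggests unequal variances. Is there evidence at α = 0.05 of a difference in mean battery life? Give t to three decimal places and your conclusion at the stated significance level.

Let group 1 = treatment, group 2 = control. H0: μ_1 = μ_2; H1: μ_1 ≠ μ_2 (Welch's two-sample t-test, two-sided).
t = (x̄_1 − x̄_2)/√(s_1²/n_1 + s_2²/n_2) = (463 − 484)/√(36.9²/20 + 13.7²/11) = -2.276
Welch–Satterthwaite df ≈ 26.55
Two-sided p-value ≈ 0.031
Since p ≈ 0.031 < α = 0.05, reject H0; the data support H1.

t = -2.276; reject H0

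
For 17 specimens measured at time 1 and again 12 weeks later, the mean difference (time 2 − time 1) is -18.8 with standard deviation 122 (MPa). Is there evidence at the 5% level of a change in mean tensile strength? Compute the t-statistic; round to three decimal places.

H0: μ_d = 0; H1: μ_d ≠ 0 (paired t-test on the differences, two-sided).
t = d̄/(s_d/√n) = -18.8/(122/√17) = -0.635
df = n − 1 = 16
Two-sided p-value ≈ 0.5342
Since p ≈ 0.5342 > α = 0.05, fail to reject H0; the data do not provide sufficient evidence against H0.

-0.635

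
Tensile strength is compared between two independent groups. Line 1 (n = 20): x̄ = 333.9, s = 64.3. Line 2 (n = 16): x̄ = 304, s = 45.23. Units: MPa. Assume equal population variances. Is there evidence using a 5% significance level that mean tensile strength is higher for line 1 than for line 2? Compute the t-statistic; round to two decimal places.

1.57

Let group 1 = line 1, group 2 = line 2. H0: μ_1 = μ_2; H1: μ_1 > μ_2 (two-sample pooled-variance t-test, right-tailed).
s_p² = [(20−1)·64.3² + (16−1)·45.23²]/(20+16−2) = 3212.99
t = (333.9 − 304)/√[3212.99·(1/20 + 1/16)] = 1.57
df = n₁ + n₂ − 2 = 34
p-value = P(T ≥ 1.57) ≈ 0.0625
Since p ≈ 0.0625 > α = 0.05, fail to reject H0; the data do not provide sufficient evidence against H0.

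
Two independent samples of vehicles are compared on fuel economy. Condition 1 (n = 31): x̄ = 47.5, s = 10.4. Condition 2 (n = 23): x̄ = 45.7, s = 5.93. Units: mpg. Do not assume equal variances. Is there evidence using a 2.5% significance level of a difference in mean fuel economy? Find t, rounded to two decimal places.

0.80

Let group 1 = condition 1, group 2 = condition 2. H0: μ_1 = μ_2; H1: μ_1 ≠ μ_2 (Welch's two-sample t-test, two-sided).
t = (x̄_1 − x̄_2)/√(s_1²/n_1 + s_2²/n_2) = (47.5 − 45.7)/√(10.4²/31 + 5.93²/23) = 0.80
Welch–Satterthwaite df ≈ 49.18
Two-sided p-value ≈ 0.426
Since p ≈ 0.426 > α = 0.025, fail to reject H0; the data do not provide sufficient evidence against H0.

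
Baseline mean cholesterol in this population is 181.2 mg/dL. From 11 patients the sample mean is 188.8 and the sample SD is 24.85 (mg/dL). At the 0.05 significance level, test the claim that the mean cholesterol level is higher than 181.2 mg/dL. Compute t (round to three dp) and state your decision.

t = 1.014; fail to reject H0

H0: μ = 181.2; H1: μ > 181.2 (one-sample t-test, right-tailed).
t = (x̄ − μ₀)/(s/√n) = (188.8 − 181.2)/(24.85/√11) = 1.014
df = n − 1 = 10
p-value = P(T ≥ 1.014) ≈ 0.167
Since p ≈ 0.167 > α = 0.05, fail to reject H0; the data do not provide sufficient evidence against H0.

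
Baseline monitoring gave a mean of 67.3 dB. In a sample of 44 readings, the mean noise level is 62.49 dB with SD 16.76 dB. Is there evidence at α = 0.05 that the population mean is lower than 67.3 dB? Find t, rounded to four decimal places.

-1.9037

H0: μ = 67.3; H1: μ < 67.3 (one-sample t-test, left-tailed).
t = (x̄ − μ₀)/(s/√n) = (62.49 − 67.3)/(16.76/√44) = -1.9037
df = n − 1 = 43
p-value = P(T ≤ -1.9037) ≈ 0.0318
Since p ≈ 0.0318 < α = 0.05, reject H0; the data support H1.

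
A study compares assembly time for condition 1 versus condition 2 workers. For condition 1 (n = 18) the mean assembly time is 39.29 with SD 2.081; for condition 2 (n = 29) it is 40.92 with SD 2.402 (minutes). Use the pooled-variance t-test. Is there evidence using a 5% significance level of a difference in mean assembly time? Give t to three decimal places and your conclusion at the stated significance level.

t = -2.376; reject H0

Let group 1 = condition 1, group 2 = condition 2. H0: μ_1 = μ_2; H1: μ_1 ≠ μ_2 (two-sample pooled-variance t-test, two-sided).
s_p² = [(18−1)·2.081² + (29−1)·2.402²]/(18+29−2) = 5.22597
t = (39.29 − 40.92)/√[5.22597·(1/18 + 1/29)] = -2.376
df = n₁ + n₂ − 2 = 45
Two-sided p-value ≈ 0.0218
Since p ≈ 0.0218 < α = 0.05, reject H0; the evidence is statistically significant.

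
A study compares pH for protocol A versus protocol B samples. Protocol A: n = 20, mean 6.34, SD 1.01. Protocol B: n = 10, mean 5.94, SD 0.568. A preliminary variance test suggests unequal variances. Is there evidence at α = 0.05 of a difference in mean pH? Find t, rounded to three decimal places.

1.386

Let group 1 = protocol A, group 2 = protocol B. H0: μ_1 = μ_2; H1: μ_1 ≠ μ_2 (Welch's two-sample t-test, two-sided).
t = (x̄_1 − x̄_2)/√(s_1²/n_1 + s_2²/n_2) = (6.34 − 5.94)/√(1.01²/20 + 0.568²/10) = 1.386
Welch–Satterthwaite df ≈ 27.45
Two-sided p-value ≈ 0.1768
Since p ≈ 0.1768 > α = 0.05, fail to reject H0; the evidence is not statistically significant.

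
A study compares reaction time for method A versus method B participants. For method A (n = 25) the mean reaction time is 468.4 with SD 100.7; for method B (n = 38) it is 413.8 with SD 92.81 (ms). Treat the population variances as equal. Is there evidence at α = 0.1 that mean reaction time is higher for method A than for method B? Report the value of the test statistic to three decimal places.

Let group 1 = method A, group 2 = method B. H0: μ_1 = μ_2; H1: μ_1 > μ_2 (two-sample pooled-variance t-test, right-tailed).
s_p² = [(25−1)·100.7² + (38−1)·92.81²]/(25+38−2) = 9214.4
t = (468.4 − 413.8)/√[9214.4·(1/25 + 1/38)] = 2.209
df = n₁ + n₂ − 2 = 61
p-value = P(T ≥ 2.209) ≈ 0.0155
Since p ≈ 0.0155 < α = 0.1, reject H0; the evidence is statistically significant.

2.209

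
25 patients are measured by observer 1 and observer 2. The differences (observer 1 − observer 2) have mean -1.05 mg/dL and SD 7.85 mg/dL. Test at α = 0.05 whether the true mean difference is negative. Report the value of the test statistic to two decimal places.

H0: μ_d = 0; H1: μ_d < 0 (paired t-test on the differences, left-tailed).
t = d̄/(s_d/√n) = -1.05/(7.85/√25) = -0.67
df = n − 1 = 24
p-value = P(T ≤ -0.67) ≈ 0.2550
Since p ≈ 0.2550 > α = 0.05, fail to reject H0; the evidence is not statistically significant.

-0.67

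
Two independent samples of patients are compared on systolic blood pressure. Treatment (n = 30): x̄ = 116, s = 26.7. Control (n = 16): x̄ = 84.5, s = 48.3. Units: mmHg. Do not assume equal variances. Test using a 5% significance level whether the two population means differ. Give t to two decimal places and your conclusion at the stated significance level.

Let group 1 = treatment, group 2 = control. H0: μ_1 = μ_2; H1: μ_1 ≠ μ_2 (Welch's two-sample t-test, two-sided).
t = (x̄_1 − x̄_2)/√(s_1²/n_1 + s_2²/n_2) = (116 − 84.5)/√(26.7²/30 + 48.3²/16) = 2.42
Welch–Satterthwaite df ≈ 20.01
Two-sided p-value ≈ 0.025
Since p ≈ 0.025 < α = 0.05, reject H0; the data support H1.

t = 2.42; reject H0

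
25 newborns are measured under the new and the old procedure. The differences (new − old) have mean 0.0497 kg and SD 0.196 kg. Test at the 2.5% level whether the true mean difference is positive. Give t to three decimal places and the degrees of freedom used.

H0: μ_d = 0; H1: μ_d > 0 (paired t-test on the differences, right-tailed).
t = d̄/(s_d/√n) = 0.0497/(0.196/√25) = 1.268
df = n − 1 = 24
p-value = P(T ≥ 1.268) ≈ 0.1085
Since p ≈ 0.1085 > α = 0.025, fail to reject H0; the evidence is not statistically significant.

t = 1.268, df = 24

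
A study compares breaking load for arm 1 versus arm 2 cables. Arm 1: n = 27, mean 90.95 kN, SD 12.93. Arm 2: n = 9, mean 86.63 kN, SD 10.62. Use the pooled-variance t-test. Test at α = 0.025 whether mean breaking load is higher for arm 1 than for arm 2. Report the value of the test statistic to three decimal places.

0.903

Let group 1 = arm 1, group 2 = arm 2. H0: μ_1 = μ_2; H1: μ_1 > μ_2 (two-sample pooled-variance t-test, right-tailed).
s_p² = [(27−1)·12.93² + (9−1)·10.62²]/(27+9−2) = 154.385
t = (90.95 − 86.63)/√[154.385·(1/27 + 1/9)] = 0.903
df = n₁ + n₂ − 2 = 34
p-value = P(T ≥ 0.903) ≈ 0.1864
Since p ≈ 0.1864 > α = 0.025, fail to reject H0; the evidence is not statistically significant.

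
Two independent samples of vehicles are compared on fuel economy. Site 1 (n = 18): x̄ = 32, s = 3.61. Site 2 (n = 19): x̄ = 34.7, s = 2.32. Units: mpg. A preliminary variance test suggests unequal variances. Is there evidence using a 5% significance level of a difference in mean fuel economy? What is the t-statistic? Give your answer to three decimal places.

Let group 1 = site 1, group 2 = site 2. H0: μ_1 = μ_2; H1: μ_1 ≠ μ_2 (Welch's two-sample t-test, two-sided).
t = (x̄_1 − x̄_2)/√(s_1²/n_1 + s_2²/n_2) = (32 − 34.7)/√(3.61²/18 + 2.32²/19) = -2.690
Welch–Satterthwaite df ≈ 28.75
Two-sided p-value ≈ 0.012
Since p ≈ 0.012 < α = 0.05, reject H0; the data support H1.

-2.690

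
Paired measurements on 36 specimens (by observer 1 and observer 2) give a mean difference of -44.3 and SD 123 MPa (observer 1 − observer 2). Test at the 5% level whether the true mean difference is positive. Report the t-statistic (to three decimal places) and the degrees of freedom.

t = -2.161, df = 35

H0: μ_d = 0; H1: μ_d > 0 (paired t-test on the differences, right-tailed).
t = d̄/(s_d/√n) = -44.3/(123/√36) = -2.161
df = n − 1 = 35
p-value = P(T ≥ -2.161) ≈ 0.981
Since p ≈ 0.981 > α = 0.05, fail to reject H0; the data do not provide sufficient evidence against H0.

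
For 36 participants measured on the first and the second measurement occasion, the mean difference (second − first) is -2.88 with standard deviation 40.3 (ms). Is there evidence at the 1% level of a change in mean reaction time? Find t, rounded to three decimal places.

-0.429

H0: μ_d = 0; H1: μ_d ≠ 0 (paired t-test on the differences, two-sided).
t = d̄/(s_d/√n) = -2.88/(40.3/√36) = -0.429
df = n − 1 = 35
Two-sided p-value ≈ 0.6707
Since p ≈ 0.6707 > α = 0.01, fail to reject H0; the data do not provide sufficient evidence against H0.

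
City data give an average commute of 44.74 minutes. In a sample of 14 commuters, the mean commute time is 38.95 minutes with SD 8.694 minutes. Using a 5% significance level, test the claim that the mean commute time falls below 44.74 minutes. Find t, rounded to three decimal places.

H0: μ = 44.74; H1: μ < 44.74 (one-sample t-test, left-tailed).
t = (x̄ − μ₀)/(s/√n) = (38.95 − 44.74)/(8.694/√14) = -2.492
df = n − 1 = 13
p-value = P(T ≤ -2.492) ≈ 0.0135
Since p ≈ 0.0135 < α = 0.05, reject H0; the evidence is statistically significant.

-2.492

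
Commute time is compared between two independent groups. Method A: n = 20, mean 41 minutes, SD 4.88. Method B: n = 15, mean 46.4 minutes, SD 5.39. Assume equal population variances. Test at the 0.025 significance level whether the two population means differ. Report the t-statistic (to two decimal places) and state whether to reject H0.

t = -3.10; reject H0

Let group 1 = method A, group 2 = method B. H0: μ_1 = μ_2; H1: μ_1 ≠ μ_2 (two-sample pooled-variance t-test, two-sided).
s_p² = [(20−1)·4.88² + (15−1)·5.39²]/(20+15−2) = 26.0365
t = (41 − 46.4)/√[26.0365·(1/20 + 1/15)] = -3.10
df = n₁ + n₂ − 2 = 33
Two-sided p-value ≈ 0.0040
Since p ≈ 0.0040 < α = 0.025, reject H0; the data support H1.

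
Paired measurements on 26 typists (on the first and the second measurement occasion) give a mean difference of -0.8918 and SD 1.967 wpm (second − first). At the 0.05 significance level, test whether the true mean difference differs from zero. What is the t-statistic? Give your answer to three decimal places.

-2.312

H0: μ_d = 0; H1: μ_d ≠ 0 (paired t-test on the differences, two-sided).
t = d̄/(s_d/√n) = -0.8918/(1.967/√26) = -2.312
df = n − 1 = 25
Two-sided p-value ≈ 0.0293
Since p ≈ 0.0293 < α = 0.05, reject H0; the evidence is statistically significant.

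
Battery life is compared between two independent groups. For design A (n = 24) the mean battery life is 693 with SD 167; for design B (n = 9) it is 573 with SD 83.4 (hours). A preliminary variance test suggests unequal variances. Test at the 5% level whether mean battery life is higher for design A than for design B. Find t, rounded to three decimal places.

Let group 1 = design A, group 2 = design B. H0: μ_1 = μ_2; H1: μ_1 > μ_2 (Welch's two-sample t-test, right-tailed).
t = (x̄_1 − x̄_2)/√(s_1²/n_1 + s_2²/n_2) = (693 − 573)/√(167²/24 + 83.4²/9) = 2.728
Welch–Satterthwaite df ≈ 28.07
p-value = P(T ≥ 2.728) ≈ 0.005
Since p ≈ 0.005 < α = 0.05, reject H0; the data support H1.

2.728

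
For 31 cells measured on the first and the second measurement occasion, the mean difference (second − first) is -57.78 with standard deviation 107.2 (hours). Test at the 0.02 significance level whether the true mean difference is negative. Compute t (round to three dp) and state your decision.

H0: μ_d = 0; H1: μ_d < 0 (paired t-test on the differences, left-tailed).
t = d̄/(s_d/√n) = -57.78/(107.2/√31) = -3.001
df = n − 1 = 30
p-value = P(T ≤ -3.001) ≈ 0.0027
Since p ≈ 0.0027 < α = 0.02, reject H0; the evidence is statistically significant.

t = -3.001; reject H0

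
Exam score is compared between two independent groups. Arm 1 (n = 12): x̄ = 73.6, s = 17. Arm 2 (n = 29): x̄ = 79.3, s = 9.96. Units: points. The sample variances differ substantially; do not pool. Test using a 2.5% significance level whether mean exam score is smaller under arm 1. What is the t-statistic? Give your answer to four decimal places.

Let group 1 = arm 1, group 2 = arm 2. H0: μ_1 = μ_2; H1: μ_1 < μ_2 (Welch's two-sample t-test, left-tailed).
t = (x̄_1 − x̄_2)/√(s_1²/n_1 + s_2²/n_2) = (73.6 − 79.3)/√(17²/12 + 9.96²/29) = -1.0869
Welch–Satterthwaite df ≈ 14.23
p-value = P(T ≤ -1.0869) ≈ 0.1476
Since p ≈ 0.1476 > α = 0.025, fail to reject H0; the data do not provide sufficient evidence against H0.

-1.0869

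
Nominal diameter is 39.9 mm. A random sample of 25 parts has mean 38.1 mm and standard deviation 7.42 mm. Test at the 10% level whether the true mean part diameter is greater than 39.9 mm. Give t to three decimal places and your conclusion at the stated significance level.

t = -1.213; fail to reject H0

H0: μ = 39.9; H1: μ > 39.9 (one-sample t-test, right-tailed).
t = (x̄ − μ₀)/(s/√n) = (38.1 − 39.9)/(7.42/√25) = -1.213
df = n − 1 = 24
p-value = P(T ≥ -1.213) ≈ 0.882
Since p ≈ 0.882 > α = 0.1, fail to reject H0; the evidence is not statistically significant.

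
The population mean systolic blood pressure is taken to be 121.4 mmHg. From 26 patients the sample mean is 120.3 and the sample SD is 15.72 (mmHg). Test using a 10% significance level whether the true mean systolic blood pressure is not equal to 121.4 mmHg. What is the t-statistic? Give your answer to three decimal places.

-0.357

H0: μ = 121.4; H1: μ ≠ 121.4 (one-sample t-test, two-sided).
t = (x̄ − μ₀)/(s/√n) = (120.3 − 121.4)/(15.72/√26) = -0.357
df = n − 1 = 25
Two-sided p-value ≈ 0.724
Since p ≈ 0.724 > α = 0.1, fail to reject H0; the evidence is not statistically significant.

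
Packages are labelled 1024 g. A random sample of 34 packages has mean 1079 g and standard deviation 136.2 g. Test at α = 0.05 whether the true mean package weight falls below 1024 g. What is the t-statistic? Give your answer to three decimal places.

2.355

H0: μ = 1024; H1: μ < 1024 (one-sample t-test, left-tailed).
t = (x̄ − μ₀)/(s/√n) = (1079 − 1024)/(136.2/√34) = 2.355
df = n − 1 = 33
p-value = P(T ≤ 2.355) ≈ 0.988
Since p ≈ 0.988 > α = 0.05, fail to reject H0; the data do not provide sufficient evidence against H0.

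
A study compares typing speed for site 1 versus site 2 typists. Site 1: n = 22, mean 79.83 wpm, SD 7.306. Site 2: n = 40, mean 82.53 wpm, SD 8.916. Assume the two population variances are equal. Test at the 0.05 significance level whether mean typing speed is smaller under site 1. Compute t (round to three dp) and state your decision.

Let group 1 = site 1, group 2 = site 2. H0: μ_1 = μ_2; H1: μ_1 < μ_2 (two-sample pooled-variance t-test, left-tailed).
s_p² = [(22−1)·7.306² + (40−1)·8.916²]/(22+40−2) = 70.354
t = (79.83 − 82.53)/√[70.354·(1/22 + 1/40)] = -1.213
df = n₁ + n₂ − 2 = 60
p-value = P(T ≤ -1.213) ≈ 0.1150
Since p ≈ 0.1150 > α = 0.05, fail to reject H0; the evidence is not statistically significant.

t = -1.213; fail to reject H0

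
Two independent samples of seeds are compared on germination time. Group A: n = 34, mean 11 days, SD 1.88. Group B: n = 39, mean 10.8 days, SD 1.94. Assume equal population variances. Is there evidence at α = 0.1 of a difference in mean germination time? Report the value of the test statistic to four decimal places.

Let group 1 = group A, group 2 = group B. H0: μ_1 = μ_2; H1: μ_1 ≠ μ_2 (two-sample pooled-variance t-test, two-sided).
s_p² = [(34−1)·1.88² + (39−1)·1.94²]/(34+39−2) = 3.65707
t = (11 − 10.8)/√[3.65707·(1/34 + 1/39)] = 0.4457
df = n₁ + n₂ − 2 = 71
Two-sided p-value ≈ 0.6571
Since p ≈ 0.6571 > α = 0.1, fail to reject H0; the data do not provide sufficient evidence against H0.

0.4457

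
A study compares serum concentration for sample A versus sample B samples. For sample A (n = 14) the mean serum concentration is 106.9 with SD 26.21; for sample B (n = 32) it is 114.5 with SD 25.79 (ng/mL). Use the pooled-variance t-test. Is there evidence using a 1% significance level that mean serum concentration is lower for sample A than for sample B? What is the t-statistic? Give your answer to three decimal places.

-0.915

Let group 1 = sample A, group 2 = sample B. H0: μ_1 = μ_2; H1: μ_1 < μ_2 (two-sample pooled-variance t-test, left-tailed).
s_p² = [(14−1)·26.21² + (32−1)·25.79²]/(14+32−2) = 671.577
t = (106.9 − 114.5)/√[671.577·(1/14 + 1/32)] = -0.915
df = n₁ + n₂ − 2 = 44
p-value = P(T ≤ -0.915) ≈ 0.1825
Since p ≈ 0.1825 > α = 0.01, fail to reject H0; the evidence is not statistically significant.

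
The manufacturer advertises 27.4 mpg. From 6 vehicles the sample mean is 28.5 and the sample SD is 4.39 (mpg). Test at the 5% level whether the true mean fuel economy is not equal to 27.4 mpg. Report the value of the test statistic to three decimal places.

H0: μ = 27.4; H1: μ ≠ 27.4 (one-sample t-test, two-sided).
t = (x̄ − μ₀)/(s/√n) = (28.5 − 27.4)/(4.39/√6) = 0.614
df = n − 1 = 5
Two-sided p-value ≈ 0.5662
Since p ≈ 0.5662 > α = 0.05, fail to reject H0; the evidence is not statistically significant.

0.614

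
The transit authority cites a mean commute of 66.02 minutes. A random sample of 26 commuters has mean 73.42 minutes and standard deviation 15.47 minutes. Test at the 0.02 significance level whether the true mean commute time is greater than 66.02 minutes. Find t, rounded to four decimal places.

2.4391

H0: μ = 66.02; H1: μ > 66.02 (one-sample t-test, right-tailed).
t = (x̄ − μ₀)/(s/√n) = (73.42 − 66.02)/(15.47/√26) = 2.4391
df = n − 1 = 25
p-value = P(T ≥ 2.4391) ≈ 0.0111
Since p ≈ 0.0111 < α = 0.02, reject H0; the evidence is statistically significant.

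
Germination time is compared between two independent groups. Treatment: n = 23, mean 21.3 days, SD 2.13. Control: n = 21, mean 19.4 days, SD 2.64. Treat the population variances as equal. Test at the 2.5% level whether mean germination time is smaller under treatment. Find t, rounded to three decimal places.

Let group 1 = treatment, group 2 = control. H0: μ_1 = μ_2; H1: μ_1 < μ_2 (two-sample pooled-variance t-test, left-tailed).
s_p² = [(23−1)·2.13² + (21−1)·2.64²]/(23+21−2) = 5.69533
t = (21.3 − 19.4)/√[5.69533·(1/23 + 1/21)] = 2.638
df = n₁ + n₂ − 2 = 42
p-value = P(T ≤ 2.638) ≈ 0.9942
Since p ≈ 0.9942 > α = 0.025, fail to reject H0; the evidence is not statistically significant.

2.638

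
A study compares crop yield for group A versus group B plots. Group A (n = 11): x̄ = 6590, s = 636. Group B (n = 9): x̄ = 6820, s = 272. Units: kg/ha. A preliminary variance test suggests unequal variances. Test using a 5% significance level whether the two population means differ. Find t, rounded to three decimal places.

-1.084

Let group 1 = group A, group 2 = group B. H0: μ_1 = μ_2; H1: μ_1 ≠ μ_2 (Welch's two-sample t-test, two-sided).
t = (x̄_1 − x̄_2)/√(s_1²/n_1 + s_2²/n_2) = (6590 − 6820)/√(636²/11 + 272²/9) = -1.084
Welch–Satterthwaite df ≈ 14.09
Two-sided p-value ≈ 0.2964
Since p ≈ 0.2964 > α = 0.05, fail to reject H0; the evidence is not statistically significant.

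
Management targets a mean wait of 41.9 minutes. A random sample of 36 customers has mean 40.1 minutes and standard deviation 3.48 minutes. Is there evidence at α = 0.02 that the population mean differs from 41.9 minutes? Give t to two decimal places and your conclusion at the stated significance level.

t = -3.10; reject H0

H0: μ = 41.9; H1: μ ≠ 41.9 (one-sample t-test, two-sided).
t = (x̄ − μ₀)/(s/√n) = (40.1 − 41.9)/(3.48/√36) = -3.10
df = n − 1 = 35
Two-sided p-value ≈ 0.004
Since p ≈ 0.004 < α = 0.02, reject H0; the data support H1.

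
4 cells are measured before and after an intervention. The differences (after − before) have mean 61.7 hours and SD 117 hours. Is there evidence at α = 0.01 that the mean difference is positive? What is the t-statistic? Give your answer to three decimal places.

1.055

H0: μ_d = 0; H1: μ_d > 0 (paired t-test on the differences, right-tailed).
t = d̄/(s_d/√n) = 61.7/(117/√4) = 1.055
df = n − 1 = 3
p-value = P(T ≥ 1.055) ≈ 0.1845
Since p ≈ 0.1845 > α = 0.01, fail to reject H0; the data do not provide sufficient evidence against H0.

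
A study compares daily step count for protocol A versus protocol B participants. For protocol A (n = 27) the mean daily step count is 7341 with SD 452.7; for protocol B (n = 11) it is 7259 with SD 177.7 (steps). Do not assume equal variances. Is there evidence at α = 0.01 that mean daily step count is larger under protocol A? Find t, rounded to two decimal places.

0.80

Let group 1 = protocol A, group 2 = protocol B. H0: μ_1 = μ_2; H1: μ_1 > μ_2 (Welch's two-sample t-test, right-tailed).
t = (x̄_1 − x̄_2)/√(s_1²/n_1 + s_2²/n_2) = (7341 − 7259)/√(452.7²/27 + 177.7²/11) = 0.80
Welch–Satterthwaite df ≈ 36.00
p-value = P(T ≥ 0.80) ≈ 0.2140
Since p ≈ 0.2140 > α = 0.01, fail to reject H0; the evidence is not statistically significant.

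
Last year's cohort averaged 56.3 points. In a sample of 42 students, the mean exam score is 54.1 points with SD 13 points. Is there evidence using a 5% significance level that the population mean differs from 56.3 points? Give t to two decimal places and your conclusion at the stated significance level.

t = -1.10; fail to reject H0

H0: μ = 56.3; H1: μ ≠ 56.3 (one-sample t-test, two-sided).
t = (x̄ − μ₀)/(s/√n) = (54.1 − 56.3)/(13/√42) = -1.10
df = n − 1 = 41
Two-sided p-value ≈ 0.279
Since p ≈ 0.279 > α = 0.05, fail to reject H0; the data do not provide sufficient evidence against H0.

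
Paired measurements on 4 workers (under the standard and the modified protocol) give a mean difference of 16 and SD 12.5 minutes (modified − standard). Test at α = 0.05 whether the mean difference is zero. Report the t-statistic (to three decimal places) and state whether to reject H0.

t = 2.560; fail to reject H0

H0: μ_d = 0; H1: μ_d ≠ 0 (paired t-test on the differences, two-sided).
t = d̄/(s_d/√n) = 16/(12.5/√4) = 2.560
df = n − 1 = 3
Two-sided p-value ≈ 0.083
Since p ≈ 0.083 > α = 0.05, fail to reject H0; the data do not provide sufficient evidence against H0.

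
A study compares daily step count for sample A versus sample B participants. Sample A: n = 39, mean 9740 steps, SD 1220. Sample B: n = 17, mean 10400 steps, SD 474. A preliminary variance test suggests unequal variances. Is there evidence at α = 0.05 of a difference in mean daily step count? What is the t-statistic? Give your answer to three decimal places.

-2.912

Let group 1 = sample A, group 2 = sample B. H0: μ_1 = μ_2; H1: μ_1 ≠ μ_2 (Welch's two-sample t-test, two-sided).
t = (x̄_1 − x̄_2)/√(s_1²/n_1 + s_2²/n_2) = (9740 − 10400)/√(1220²/39 + 474²/17) = -2.912
Welch–Satterthwaite df ≈ 53.61
Two-sided p-value ≈ 0.005
Since p ≈ 0.005 < α = 0.05, reject H0; the evidence is statistically significant.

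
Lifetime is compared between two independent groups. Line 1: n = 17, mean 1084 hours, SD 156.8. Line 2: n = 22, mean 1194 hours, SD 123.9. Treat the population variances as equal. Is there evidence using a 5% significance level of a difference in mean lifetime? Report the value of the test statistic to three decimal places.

Let group 1 = line 1, group 2 = line 2. H0: μ_1 = μ_2; H1: μ_1 ≠ μ_2 (two-sample pooled-variance t-test, two-sided).
s_p² = [(17−1)·156.8² + (22−1)·123.9²]/(17+22−2) = 19344.7
t = (1084 − 1194)/√[19344.7·(1/17 + 1/22)] = -2.449
df = n₁ + n₂ − 2 = 37
Two-sided p-value ≈ 0.019
Since p ≈ 0.019 < α = 0.05, reject H0; the data support H1.

-2.449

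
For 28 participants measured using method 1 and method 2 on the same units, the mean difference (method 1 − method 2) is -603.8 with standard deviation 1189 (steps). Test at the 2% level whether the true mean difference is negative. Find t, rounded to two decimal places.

H0: μ_d = 0; H1: μ_d < 0 (paired t-test on the differences, left-tailed).
t = d̄/(s_d/√n) = -603.8/(1189/√28) = -2.69
df = n − 1 = 27
p-value = P(T ≤ -2.69) ≈ 0.0061
Since p ≈ 0.0061 < α = 0.02, reject H0; the data support H1.

-2.69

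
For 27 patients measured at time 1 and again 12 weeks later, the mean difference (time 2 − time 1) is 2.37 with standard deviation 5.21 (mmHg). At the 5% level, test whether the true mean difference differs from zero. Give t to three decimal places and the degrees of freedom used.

t = 2.364, df = 26

H0: μ_d = 0; H1: μ_d ≠ 0 (paired t-test on the differences, two-sided).
t = d̄/(s_d/√n) = 2.37/(5.21/√27) = 2.364
df = n − 1 = 26
Two-sided p-value ≈ 0.0258
Since p ≈ 0.0258 < α = 0.05, reject H0; the data support H1.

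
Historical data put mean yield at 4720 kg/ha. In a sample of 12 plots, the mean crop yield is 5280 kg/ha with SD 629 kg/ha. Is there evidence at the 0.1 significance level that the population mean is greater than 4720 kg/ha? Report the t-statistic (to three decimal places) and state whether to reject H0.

t = 3.084; reject H0

H0: μ = 4720; H1: μ > 4720 (one-sample t-test, right-tailed).
t = (x̄ − μ₀)/(s/√n) = (5280 − 4720)/(629/√12) = 3.084
df = n − 1 = 11
p-value = P(T ≥ 3.084) ≈ 0.0052
Since p ≈ 0.0052 < α = 0.1, reject H0; the evidence is statistically significant.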